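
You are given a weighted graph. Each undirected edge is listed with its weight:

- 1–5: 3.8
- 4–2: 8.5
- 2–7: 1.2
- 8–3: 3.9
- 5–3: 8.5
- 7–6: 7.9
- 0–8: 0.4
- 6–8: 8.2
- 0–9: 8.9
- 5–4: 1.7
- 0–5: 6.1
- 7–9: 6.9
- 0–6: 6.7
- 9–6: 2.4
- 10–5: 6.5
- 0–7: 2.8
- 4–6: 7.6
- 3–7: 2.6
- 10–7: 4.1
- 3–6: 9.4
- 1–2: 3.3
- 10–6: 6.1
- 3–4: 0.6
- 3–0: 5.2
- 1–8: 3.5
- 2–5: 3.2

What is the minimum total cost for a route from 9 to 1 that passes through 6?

13

Best 9 to 6: 9 → 6 costing 2.4
Best 6 to 1: 6 → 0 → 8 → 1 costing 10.6
Total via 6: 2.4 + 10.6 = 13.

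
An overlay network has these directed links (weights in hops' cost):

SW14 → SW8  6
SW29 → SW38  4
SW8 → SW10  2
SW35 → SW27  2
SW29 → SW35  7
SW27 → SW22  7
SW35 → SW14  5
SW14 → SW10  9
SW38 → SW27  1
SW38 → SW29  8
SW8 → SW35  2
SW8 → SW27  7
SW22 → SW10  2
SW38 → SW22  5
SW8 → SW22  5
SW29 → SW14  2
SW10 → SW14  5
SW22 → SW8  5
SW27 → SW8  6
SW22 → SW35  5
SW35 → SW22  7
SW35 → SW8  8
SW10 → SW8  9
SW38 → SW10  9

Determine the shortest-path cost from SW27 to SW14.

Running Dijkstra from SW27:
SW27: 0
SW8: 6  (via SW27)
SW22: 7  (via SW27)
SW35: 8  (via SW8)
SW10: 8  (via SW8)
SW14: 13  (via SW35)
Shortest route: SW27 → SW8 → SW35 → SW14 = 13 hops' cost.

13 hops' cost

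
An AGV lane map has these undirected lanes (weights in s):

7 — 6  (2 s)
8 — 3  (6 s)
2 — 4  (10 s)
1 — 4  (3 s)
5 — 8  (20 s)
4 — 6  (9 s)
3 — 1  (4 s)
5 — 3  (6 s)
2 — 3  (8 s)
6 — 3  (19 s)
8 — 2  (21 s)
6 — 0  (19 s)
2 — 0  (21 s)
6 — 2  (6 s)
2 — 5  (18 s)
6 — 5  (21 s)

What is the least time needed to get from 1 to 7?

Compare a few routes:
1–3–6–7: 4+19+2 = 25
1–3–2–6–7: 4+8+6+2 = 20
1–4–6–7: 3+9+2 = 14
1–4–2–6–7: 3+10+6+2 = 21
Cheapest is 1–4–6–7 at 14 s.

14 s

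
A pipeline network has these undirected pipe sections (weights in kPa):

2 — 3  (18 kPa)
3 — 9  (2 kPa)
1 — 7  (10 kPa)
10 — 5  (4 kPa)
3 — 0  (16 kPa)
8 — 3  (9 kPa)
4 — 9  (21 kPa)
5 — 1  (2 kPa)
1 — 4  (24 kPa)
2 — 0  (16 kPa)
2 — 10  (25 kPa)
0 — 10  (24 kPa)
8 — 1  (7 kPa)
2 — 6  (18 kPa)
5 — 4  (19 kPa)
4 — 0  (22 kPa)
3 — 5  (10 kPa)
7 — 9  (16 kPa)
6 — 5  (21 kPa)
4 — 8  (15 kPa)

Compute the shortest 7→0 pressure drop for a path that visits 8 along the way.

42 kPa

Best 7 to 8: 7 → 1 → 8 costing 17
Shortest 8→0: 8 → 3 → 0 = 25
Total via 8: 17 + 25 = 42 kPa.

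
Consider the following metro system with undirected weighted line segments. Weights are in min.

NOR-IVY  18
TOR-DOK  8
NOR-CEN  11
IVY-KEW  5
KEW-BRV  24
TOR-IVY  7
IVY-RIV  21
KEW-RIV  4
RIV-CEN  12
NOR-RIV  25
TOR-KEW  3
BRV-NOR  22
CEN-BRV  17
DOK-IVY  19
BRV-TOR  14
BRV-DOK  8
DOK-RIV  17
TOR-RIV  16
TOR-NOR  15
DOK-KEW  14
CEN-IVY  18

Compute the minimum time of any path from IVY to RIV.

9 min

Enumerating some paths:
IVY → TOR → KEW → RIV: 7+3+4 = 14
IVY → KEW → RIV: 5+4 = 9
The minimum is 9 min via IVY → KEW → RIV.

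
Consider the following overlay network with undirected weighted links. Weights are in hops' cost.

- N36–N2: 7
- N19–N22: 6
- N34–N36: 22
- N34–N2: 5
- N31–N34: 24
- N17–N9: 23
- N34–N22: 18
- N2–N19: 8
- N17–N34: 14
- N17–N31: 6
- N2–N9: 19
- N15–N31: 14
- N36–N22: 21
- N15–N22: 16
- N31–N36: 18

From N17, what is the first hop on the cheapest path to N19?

N34

Enumerating some paths:
N17–N34–N22–N19: 14+18+6 = 38
N17–N31–N36–N2–N19: 6+18+7+8 = 39
N17–N34–N2–N19: 14+5+8 = 27
N17–N31–N15–N22–N19: 6+14+16+6 = 42
The minimum is 27 hops' cost via N17–N34–N2–N19.
So from N17 the first move is to N34.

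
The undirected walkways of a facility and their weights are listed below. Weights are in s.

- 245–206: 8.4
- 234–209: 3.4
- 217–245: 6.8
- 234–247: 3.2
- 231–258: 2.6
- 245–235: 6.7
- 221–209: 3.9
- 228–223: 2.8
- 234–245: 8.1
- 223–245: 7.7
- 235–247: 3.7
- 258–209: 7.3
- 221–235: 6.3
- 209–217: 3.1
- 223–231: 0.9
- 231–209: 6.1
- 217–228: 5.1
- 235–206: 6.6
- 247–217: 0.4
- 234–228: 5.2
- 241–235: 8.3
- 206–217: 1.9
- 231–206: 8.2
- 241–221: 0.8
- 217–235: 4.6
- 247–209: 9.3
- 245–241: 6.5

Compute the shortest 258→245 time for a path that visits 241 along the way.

Shortest 258→241: 258–209–221–241 = 12
Best 241 to 245: 241–245 costing 6.5
Total via 241: 12 + 6.5 = 18.5 s.

18.5 s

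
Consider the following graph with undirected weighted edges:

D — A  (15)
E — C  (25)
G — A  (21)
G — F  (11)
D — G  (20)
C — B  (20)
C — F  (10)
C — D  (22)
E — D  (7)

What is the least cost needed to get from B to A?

Candidate routes:
B - C - D - A: 20+22+15 = 57
B - C - F - G - A: 20+10+11+21 = 62
Cheapest is B - C - D - A at 57.

57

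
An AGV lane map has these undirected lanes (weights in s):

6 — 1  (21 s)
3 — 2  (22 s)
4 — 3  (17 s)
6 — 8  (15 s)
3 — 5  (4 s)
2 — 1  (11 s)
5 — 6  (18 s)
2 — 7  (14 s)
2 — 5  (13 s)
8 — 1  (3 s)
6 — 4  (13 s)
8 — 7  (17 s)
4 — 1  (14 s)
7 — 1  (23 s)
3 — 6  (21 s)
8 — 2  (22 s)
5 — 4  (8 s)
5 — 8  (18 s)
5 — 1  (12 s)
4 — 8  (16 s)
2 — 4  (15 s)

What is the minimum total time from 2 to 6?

Enumerating some paths:
2 → 1 → 6: 11+21 = 32
2 → 5 → 6: 13+18 = 31
2 → 1 → 8 → 6: 11+3+15 = 29
2 → 4 → 6: 15+13 = 28
Cheapest is 2 → 4 → 6 at 28 s.

28 s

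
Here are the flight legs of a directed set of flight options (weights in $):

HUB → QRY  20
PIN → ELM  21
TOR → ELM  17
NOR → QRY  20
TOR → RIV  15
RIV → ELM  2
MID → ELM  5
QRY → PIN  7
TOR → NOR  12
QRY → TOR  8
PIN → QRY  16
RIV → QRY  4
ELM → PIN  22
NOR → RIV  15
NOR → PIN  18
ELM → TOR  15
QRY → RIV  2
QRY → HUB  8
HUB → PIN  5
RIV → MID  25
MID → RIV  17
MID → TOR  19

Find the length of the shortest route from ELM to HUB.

$42

Candidate routes:
ELM → PIN → QRY → HUB: 22+16+8 = 46
ELM → TOR → NOR → RIV → QRY → HUB: 15+12+15+4+8 = 54
ELM → TOR → RIV → QRY → HUB: 15+15+4+8 = 42
Cheapest is ELM → TOR → RIV → QRY → HUB at $42.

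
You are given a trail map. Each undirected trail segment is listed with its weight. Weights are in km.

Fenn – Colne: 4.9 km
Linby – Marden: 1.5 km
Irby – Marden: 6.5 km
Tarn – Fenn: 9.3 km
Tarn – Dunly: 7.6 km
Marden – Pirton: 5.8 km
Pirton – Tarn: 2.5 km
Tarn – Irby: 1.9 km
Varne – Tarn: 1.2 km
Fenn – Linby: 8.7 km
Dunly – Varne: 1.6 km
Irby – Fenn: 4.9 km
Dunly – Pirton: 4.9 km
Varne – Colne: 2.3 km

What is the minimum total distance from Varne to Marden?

9.5 km

Settle nodes by increasing distance from Varne:
Varne: 0
Tarn: 1.2  (via Varne)
Dunly: 1.6  (via Varne)
Colne: 2.3  (via Varne)
Irby: 3.1  (via Tarn)
Pirton: 3.7  (via Tarn)
Fenn: 7.2  (via Colne)
Marden: 9.5  (via Pirton)
Shortest route: Varne–Tarn–Pirton–Marden = 9.5 km.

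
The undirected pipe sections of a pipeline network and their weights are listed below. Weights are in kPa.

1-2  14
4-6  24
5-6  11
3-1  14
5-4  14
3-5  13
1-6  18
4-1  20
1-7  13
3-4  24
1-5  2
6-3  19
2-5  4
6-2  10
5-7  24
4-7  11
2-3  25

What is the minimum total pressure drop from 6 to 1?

13 kPa

Candidate routes:
6 - 5 - 1: 11+2 = 13
6 - 2 - 1: 10+14 = 24
6 - 1: 18 = 18
6 - 2 - 5 - 1: 10+4+2 = 16
The minimum is 13 kPa via 6 - 5 - 1.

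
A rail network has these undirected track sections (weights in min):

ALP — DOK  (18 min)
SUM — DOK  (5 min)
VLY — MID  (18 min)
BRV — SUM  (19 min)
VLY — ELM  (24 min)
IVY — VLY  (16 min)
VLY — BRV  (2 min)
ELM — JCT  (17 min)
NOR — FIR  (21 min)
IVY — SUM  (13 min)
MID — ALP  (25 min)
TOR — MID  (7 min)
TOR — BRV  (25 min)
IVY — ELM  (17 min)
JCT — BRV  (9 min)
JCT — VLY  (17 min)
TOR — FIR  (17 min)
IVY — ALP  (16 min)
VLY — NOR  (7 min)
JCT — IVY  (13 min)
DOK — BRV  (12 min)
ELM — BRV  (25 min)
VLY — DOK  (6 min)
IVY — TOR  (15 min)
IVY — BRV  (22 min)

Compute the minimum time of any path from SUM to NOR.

Shortest distances from SUM:
SUM: 0
DOK: 5  (via SUM)
VLY: 11  (via DOK)
IVY: 13  (via SUM)
BRV: 13  (via VLY)
NOR: 18  (via VLY)
Shortest route: SUM–DOK–VLY–NOR = 18 min.

18 min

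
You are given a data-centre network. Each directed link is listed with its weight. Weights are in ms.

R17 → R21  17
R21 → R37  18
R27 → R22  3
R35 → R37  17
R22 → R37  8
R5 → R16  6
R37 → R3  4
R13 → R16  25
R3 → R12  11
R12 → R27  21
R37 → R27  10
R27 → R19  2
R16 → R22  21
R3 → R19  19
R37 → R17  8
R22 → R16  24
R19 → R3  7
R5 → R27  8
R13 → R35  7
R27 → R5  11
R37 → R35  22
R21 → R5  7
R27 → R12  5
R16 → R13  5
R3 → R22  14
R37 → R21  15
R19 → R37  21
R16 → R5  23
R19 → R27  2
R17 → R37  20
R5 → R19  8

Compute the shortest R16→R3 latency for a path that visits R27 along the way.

Best R16 to R27: R16–R5–R27 costing 31
Best R27 to R3: R27–R19–R3 costing 9
Total via R27: 31 + 9 = 40 ms.

40 ms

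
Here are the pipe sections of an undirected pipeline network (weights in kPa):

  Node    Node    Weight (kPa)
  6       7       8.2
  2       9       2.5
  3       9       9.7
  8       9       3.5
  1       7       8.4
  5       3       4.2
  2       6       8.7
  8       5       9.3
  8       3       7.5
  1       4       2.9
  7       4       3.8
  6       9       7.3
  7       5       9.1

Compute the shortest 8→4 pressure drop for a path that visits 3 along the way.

Shortest 8→3: 8–3 = 7.5
Shortest 3→4: 3–5–7–4 = 17.1
Total via 3: 7.5 + 17.1 = 24.6 kPa.

24.6 kPa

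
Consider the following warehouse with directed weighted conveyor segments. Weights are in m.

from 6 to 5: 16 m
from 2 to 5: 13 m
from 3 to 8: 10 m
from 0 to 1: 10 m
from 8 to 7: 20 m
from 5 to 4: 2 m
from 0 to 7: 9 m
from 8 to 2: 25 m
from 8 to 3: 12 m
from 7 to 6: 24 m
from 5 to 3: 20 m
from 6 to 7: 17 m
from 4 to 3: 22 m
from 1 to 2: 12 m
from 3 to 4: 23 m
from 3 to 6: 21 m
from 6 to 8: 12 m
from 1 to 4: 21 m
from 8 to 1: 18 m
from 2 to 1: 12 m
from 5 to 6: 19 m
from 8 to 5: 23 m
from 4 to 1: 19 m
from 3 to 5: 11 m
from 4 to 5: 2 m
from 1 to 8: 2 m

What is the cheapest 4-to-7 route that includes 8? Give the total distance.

41 m

Shortest 4→8: 4–1–8 = 21
Shortest 8→7: 8–7 = 20
Total via 8: 21 + 20 = 41 m.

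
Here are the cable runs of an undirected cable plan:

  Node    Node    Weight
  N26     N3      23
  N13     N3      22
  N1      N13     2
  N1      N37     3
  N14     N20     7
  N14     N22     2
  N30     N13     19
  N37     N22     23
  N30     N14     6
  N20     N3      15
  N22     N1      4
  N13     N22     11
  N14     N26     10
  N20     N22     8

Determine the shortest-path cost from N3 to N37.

Shortest distances from N3:
N3: 0
N20: 15  (via N3)
N14: 22  (via N20)
N13: 22  (via N3)
N26: 23  (via N3)
N22: 23  (via N20)
N1: 24  (via N13)
N37: 27  (via N1)
Shortest route: N3 → N13 → N1 → N37 = 27.

27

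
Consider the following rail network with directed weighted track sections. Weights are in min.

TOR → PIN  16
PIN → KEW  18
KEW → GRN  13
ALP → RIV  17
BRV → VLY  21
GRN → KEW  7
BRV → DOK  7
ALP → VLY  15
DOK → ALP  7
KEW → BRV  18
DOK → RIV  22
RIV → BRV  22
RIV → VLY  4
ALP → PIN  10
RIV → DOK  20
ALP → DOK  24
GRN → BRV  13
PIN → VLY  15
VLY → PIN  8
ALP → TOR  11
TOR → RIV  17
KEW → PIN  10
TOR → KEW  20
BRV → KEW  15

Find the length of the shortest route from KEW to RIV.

47 min

Shortest distances from KEW:
KEW: 0
PIN: 10  (via KEW)
GRN: 13  (via KEW)
BRV: 18  (via KEW)
DOK: 25  (via BRV)
VLY: 25  (via PIN)
ALP: 32  (via DOK)
TOR: 43  (via ALP)
RIV: 47  (via DOK)
Shortest route: KEW–BRV–DOK–RIV = 47 min.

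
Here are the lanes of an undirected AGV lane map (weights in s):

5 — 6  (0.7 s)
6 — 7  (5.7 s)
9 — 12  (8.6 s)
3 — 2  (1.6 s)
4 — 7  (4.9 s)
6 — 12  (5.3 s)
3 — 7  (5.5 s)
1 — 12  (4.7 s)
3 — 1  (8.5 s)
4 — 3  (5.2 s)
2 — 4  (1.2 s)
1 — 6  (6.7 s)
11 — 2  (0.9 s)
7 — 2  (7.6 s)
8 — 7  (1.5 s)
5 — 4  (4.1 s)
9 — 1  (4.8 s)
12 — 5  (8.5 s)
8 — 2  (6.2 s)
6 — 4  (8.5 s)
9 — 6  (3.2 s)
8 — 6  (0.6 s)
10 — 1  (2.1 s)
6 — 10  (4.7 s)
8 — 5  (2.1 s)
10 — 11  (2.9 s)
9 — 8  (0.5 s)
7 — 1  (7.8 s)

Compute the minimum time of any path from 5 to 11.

6.2 s

Shortest distances from 5:
5: 0
6: 0.7  (via 5)
8: 1.3  (via 6)
9: 1.8  (via 8)
7: 2.8  (via 8)
4: 4.1  (via 5)
2: 5.3  (via 4)
10: 5.4  (via 6)
12: 6  (via 6)
11: 6.2  (via 2)
Shortest route: 5–4–2–11 = 6.2 s.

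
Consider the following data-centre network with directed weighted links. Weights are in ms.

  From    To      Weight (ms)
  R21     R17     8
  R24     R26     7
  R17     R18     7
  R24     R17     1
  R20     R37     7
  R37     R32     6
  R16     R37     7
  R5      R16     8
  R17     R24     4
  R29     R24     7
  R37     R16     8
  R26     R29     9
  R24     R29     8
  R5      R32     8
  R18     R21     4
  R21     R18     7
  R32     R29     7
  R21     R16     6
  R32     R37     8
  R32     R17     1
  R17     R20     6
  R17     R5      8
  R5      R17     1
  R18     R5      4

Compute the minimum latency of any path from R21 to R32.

Enumerating some paths:
R21–R18–R5–R32: 7+4+8 = 19
R21–R17–R20–R37–R32: 8+6+7+6 = 27
R21–R17–R5–R32: 8+8+8 = 24
Cheapest is R21–R18–R5–R32 at 19 ms.

19 ms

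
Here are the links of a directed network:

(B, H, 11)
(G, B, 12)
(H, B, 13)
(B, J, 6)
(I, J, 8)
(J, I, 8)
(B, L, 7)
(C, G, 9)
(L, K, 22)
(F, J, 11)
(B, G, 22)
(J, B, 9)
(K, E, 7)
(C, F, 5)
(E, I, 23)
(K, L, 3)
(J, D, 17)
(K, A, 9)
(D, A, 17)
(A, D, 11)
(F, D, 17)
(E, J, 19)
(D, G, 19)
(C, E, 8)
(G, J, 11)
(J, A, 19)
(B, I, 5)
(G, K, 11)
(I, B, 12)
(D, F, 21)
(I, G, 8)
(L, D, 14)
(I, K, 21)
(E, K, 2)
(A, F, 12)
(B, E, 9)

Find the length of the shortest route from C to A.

Candidate routes:
C → G → K → A: 9+11+9 = 29
C → F → J → A: 5+11+19 = 35
C → E → K → A: 8+2+9 = 19
C → G → J → A: 9+11+19 = 39
The minimum is 19 via C → E → K → A.

19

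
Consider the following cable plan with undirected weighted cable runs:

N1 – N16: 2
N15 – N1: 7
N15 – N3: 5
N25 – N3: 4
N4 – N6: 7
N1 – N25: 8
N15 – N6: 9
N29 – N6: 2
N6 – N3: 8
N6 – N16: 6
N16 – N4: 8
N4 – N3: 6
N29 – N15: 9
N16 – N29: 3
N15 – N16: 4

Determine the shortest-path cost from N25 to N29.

Shortest distances from N25:
N25: 0
N3: 4  (via N25)
N1: 8  (via N25)
N15: 9  (via N3)
N16: 10  (via N1)
N4: 10  (via N3)
N6: 12  (via N3)
N29: 13  (via N16)
Shortest route: N25 → N1 → N16 → N29 = 13.

13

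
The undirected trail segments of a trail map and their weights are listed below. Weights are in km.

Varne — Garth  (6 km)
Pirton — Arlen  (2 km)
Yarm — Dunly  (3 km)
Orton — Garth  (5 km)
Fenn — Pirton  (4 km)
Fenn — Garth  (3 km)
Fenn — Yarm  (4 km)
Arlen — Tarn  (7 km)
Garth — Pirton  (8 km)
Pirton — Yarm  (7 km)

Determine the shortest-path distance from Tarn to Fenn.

13 km

Settle nodes by increasing distance from Tarn:
Tarn: 0
Arlen: 7  (via Tarn)
Pirton: 9  (via Arlen)
Fenn: 13  (via Pirton)
Shortest route: Tarn–Arlen–Pirton–Fenn = 13 km.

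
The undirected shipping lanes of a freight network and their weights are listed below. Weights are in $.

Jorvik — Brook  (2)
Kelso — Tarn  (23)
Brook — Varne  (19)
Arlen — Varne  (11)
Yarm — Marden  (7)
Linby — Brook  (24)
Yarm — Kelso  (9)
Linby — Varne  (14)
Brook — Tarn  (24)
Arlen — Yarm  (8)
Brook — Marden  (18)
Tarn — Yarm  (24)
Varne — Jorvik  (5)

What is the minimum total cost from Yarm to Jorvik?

Running Dijkstra from Yarm:
Yarm: 0
Marden: 7  (via Yarm)
Arlen: 8  (via Yarm)
Kelso: 9  (via Yarm)
Varne: 19  (via Arlen)
Jorvik: 24  (via Varne)
Shortest route: Yarm–Arlen–Varne–Jorvik = $24.

$24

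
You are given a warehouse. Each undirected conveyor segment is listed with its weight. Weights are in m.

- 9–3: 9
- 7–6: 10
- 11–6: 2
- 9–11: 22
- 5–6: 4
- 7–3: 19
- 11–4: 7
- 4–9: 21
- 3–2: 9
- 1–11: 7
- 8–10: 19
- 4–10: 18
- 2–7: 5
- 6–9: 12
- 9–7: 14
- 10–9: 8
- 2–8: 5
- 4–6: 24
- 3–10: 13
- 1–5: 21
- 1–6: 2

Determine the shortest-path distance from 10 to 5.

24 m

Enumerating some paths:
10 → 4 → 11 → 6 → 5: 18+7+2+4 = 31
10 → 9 → 6 → 5: 8+12+4 = 24
The minimum is 24 m via 10 → 9 → 6 → 5.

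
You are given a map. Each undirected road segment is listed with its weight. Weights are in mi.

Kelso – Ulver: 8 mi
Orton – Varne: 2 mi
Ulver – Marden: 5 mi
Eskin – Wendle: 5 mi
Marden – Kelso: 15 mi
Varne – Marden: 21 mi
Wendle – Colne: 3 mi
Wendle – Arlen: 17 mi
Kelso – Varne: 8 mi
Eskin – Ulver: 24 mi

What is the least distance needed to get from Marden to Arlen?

51 mi

Enumerating some paths:
Marden–Kelso–Ulver–Eskin–Wendle–Arlen: 15+8+24+5+17 = 69
Marden–Ulver–Eskin–Wendle–Arlen: 5+24+5+17 = 51
Marden–Varne–Kelso–Ulver–Eskin–Wendle–Arlen: 21+8+8+24+5+17 = 83
The minimum is 51 mi via Marden–Ulver–Eskin–Wendle–Arlen.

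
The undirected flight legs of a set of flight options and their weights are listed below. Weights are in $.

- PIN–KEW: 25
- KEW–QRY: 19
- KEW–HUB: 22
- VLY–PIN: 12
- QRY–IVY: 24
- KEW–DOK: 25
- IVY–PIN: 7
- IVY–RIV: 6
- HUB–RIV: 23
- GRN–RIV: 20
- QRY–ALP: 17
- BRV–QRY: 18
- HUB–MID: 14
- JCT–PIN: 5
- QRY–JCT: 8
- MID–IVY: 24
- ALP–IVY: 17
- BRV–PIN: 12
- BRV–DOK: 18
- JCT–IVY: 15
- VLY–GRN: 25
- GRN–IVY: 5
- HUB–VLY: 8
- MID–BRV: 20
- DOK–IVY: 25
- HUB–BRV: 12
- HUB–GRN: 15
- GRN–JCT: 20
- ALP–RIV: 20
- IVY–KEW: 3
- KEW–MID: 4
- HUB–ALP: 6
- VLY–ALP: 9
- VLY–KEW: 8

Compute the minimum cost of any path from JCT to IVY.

Settle nodes by increasing distance from JCT:
JCT: 0
PIN: 5  (via JCT)
QRY: 8  (via JCT)
IVY: 12  (via PIN)
Shortest route: JCT → PIN → IVY = $12.

$12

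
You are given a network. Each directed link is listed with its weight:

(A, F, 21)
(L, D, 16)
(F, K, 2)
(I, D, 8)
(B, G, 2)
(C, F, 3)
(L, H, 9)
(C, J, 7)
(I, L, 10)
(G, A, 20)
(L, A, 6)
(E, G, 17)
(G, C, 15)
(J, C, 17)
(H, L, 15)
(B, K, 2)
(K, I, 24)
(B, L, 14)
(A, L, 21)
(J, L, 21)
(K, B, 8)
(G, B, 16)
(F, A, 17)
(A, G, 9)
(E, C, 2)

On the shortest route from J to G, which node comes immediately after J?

Candidate routes:
J–C–F–A–G: 17+3+17+9 = 46
J–L–A–G: 21+6+9 = 36
J–C–F–K–B–G: 17+3+2+8+2 = 32
The minimum is 32 via J–C–F–K–B–G.
So from J the first move is to C.

C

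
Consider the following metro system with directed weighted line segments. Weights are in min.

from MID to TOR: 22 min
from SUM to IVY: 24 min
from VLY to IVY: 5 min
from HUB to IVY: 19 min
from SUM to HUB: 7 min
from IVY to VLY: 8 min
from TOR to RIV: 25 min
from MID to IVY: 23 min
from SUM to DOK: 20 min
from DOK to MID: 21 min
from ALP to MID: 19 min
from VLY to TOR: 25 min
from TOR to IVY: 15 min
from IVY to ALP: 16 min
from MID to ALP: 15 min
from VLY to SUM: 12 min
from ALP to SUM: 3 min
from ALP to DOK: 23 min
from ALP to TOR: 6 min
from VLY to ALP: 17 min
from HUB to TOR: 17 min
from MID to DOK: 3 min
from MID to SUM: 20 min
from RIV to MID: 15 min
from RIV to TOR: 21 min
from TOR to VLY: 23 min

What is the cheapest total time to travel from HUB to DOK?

Compare a few routes:
HUB - IVY - ALP - MID - DOK: 19+16+19+3 = 57
HUB - IVY - ALP - DOK: 19+16+23 = 58
Cheapest is HUB - IVY - ALP - MID - DOK at 57 min.

57 min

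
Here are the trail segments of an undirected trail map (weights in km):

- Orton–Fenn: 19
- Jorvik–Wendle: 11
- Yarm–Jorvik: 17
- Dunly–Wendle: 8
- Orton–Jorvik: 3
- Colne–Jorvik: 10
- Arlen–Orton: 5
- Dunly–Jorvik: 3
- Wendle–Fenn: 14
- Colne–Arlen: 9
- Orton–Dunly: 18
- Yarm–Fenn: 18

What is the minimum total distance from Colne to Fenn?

32 km

Compare a few routes:
Colne - Jorvik - Wendle - Fenn: 10+11+14 = 35
Colne - Arlen - Orton - Fenn: 9+5+19 = 33
Colne - Jorvik - Orton - Fenn: 10+3+19 = 32
The minimum is 32 km via Colne - Jorvik - Orton - Fenn.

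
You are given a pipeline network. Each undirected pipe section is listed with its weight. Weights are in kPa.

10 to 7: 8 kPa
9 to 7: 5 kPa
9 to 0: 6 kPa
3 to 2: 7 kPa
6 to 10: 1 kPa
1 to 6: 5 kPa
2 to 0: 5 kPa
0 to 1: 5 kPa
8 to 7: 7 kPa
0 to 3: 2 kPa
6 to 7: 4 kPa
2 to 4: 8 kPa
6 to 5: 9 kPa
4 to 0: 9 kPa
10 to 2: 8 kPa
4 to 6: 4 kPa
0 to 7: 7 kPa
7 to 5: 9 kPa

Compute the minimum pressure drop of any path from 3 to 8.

Candidate routes:
3 → 0 → 9 → 7 → 8: 2+6+5+7 = 20
3 → 0 → 1 → 6 → 7 → 8: 2+5+5+4+7 = 23
3 → 0 → 7 → 8: 2+7+7 = 16
The minimum is 16 kPa via 3 → 0 → 7 → 8.

16 kPa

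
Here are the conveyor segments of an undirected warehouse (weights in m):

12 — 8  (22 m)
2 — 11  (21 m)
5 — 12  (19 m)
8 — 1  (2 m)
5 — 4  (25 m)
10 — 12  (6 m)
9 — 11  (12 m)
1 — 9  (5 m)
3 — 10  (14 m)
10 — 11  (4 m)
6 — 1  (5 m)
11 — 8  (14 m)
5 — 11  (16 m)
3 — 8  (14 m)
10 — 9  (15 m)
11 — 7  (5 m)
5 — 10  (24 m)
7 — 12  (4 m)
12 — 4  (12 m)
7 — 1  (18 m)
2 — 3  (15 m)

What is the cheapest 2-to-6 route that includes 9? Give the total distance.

43 m

Shortest 2→9: 2–11–9 = 33
Best 9 to 6: 9–1–6 costing 10
Total via 9: 33 + 10 = 43 m.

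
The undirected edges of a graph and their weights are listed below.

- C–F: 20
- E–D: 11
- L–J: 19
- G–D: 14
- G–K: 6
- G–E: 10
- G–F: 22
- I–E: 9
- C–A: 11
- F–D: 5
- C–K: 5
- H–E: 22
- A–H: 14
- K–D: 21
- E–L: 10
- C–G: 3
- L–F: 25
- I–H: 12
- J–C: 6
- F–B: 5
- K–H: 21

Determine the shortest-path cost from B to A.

36

Running Dijkstra from B:
B: 0
F: 5  (via B)
D: 10  (via F)
E: 21  (via D)
G: 24  (via D)
C: 25  (via F)
I: 30  (via E)
K: 30  (via G)
L: 30  (via F)
J: 31  (via C)
A: 36  (via C)
Shortest route: B–F–C–A = 36.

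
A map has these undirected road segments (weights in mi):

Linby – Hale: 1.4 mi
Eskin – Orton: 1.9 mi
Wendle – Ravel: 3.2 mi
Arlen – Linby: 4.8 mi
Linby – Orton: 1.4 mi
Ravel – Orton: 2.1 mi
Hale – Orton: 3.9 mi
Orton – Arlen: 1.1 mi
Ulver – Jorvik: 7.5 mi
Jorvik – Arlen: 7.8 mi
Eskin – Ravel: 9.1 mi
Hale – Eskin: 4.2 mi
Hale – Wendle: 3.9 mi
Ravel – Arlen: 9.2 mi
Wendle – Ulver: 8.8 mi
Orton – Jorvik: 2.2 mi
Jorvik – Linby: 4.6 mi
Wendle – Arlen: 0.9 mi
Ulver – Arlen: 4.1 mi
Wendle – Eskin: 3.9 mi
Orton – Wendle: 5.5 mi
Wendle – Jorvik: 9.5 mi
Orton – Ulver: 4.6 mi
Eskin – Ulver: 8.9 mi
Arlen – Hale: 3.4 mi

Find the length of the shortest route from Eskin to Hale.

4.2 mi

Settle nodes by increasing distance from Eskin:
Eskin: 0
Orton: 1.9  (via Eskin)
Arlen: 3  (via Orton)
Linby: 3.3  (via Orton)
Wendle: 3.9  (via Eskin)
Ravel: 4  (via Orton)
Jorvik: 4.1  (via Orton)
Hale: 4.2  (via Eskin)
Shortest route: Eskin → Hale = 4.2 mi.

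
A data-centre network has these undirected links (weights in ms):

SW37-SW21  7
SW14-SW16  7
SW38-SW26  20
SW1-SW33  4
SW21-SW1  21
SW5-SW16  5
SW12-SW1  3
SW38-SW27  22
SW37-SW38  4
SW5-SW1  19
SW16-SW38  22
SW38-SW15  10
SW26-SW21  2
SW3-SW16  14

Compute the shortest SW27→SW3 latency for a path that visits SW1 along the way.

92 ms

Best SW27 to SW1: SW27–SW38–SW37–SW21–SW1 costing 54
Shortest SW1→SW3: SW1–SW5–SW16–SW3 = 38
Total via SW1: 54 + 38 = 92 ms.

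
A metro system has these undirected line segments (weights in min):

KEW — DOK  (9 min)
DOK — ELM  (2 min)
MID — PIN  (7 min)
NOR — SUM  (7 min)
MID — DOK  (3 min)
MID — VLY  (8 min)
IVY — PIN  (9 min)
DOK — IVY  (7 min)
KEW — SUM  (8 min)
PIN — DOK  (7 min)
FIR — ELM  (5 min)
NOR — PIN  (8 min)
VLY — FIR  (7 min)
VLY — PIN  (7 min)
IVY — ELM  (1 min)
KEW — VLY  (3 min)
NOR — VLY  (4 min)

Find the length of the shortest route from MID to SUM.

19 min

Compare a few routes:
MID–PIN–NOR–SUM: 7+8+7 = 22
MID–DOK–KEW–SUM: 3+9+8 = 20
MID–VLY–KEW–SUM: 8+3+8 = 19
The minimum is 19 min via MID–VLY–KEW–SUM.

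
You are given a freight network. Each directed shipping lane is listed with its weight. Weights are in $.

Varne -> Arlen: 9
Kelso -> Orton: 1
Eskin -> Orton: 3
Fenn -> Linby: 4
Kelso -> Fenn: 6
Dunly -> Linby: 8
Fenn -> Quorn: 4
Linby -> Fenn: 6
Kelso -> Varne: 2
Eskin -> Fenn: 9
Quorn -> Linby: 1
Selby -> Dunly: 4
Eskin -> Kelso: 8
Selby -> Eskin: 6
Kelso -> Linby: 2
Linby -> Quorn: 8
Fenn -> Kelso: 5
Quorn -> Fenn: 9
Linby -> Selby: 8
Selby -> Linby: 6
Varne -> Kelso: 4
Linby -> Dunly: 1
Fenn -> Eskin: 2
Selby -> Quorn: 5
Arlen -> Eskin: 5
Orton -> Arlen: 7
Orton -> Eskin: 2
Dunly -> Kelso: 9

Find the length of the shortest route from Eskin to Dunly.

$11

Enumerating some paths:
Eskin - Kelso - Linby - Dunly: 8+2+1 = 11
Eskin - Fenn - Linby - Dunly: 9+4+1 = 14
Eskin - Fenn - Quorn - Linby - Dunly: 9+4+1+1 = 15
Eskin - Fenn - Kelso - Linby - Dunly: 9+5+2+1 = 17
The minimum is $11 via Eskin - Kelso - Linby - Dunly.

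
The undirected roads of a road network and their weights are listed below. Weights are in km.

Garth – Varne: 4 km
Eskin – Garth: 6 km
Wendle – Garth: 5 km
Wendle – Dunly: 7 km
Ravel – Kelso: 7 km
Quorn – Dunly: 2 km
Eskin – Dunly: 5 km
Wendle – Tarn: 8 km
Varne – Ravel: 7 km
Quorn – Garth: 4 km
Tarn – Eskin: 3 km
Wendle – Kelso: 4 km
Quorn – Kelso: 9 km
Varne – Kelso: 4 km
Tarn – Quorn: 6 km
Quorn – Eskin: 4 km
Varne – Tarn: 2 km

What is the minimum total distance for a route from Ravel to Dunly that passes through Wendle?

Shortest Ravel→Wendle: Ravel → Kelso → Wendle = 11
Best Wendle to Dunly: Wendle → Dunly costing 7
Total via Wendle: 11 + 7 = 18 km.

18 km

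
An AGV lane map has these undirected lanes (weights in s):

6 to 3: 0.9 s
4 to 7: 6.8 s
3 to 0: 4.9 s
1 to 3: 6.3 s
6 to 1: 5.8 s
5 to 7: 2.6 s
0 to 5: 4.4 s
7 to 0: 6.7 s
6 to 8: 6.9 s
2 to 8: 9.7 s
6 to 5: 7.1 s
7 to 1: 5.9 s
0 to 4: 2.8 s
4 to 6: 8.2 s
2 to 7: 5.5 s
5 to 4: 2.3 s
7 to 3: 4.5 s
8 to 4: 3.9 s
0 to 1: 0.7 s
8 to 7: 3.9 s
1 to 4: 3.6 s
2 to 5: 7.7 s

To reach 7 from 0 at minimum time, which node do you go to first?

Compare a few routes:
0 - 5 - 7: 4.4+2.6 = 7
0 - 4 - 5 - 7: 2.8+2.3+2.6 = 7.7
0 - 7: 6.7 = 6.7
0 - 1 - 7: 0.7+5.9 = 6.6
Cheapest is 0 - 1 - 7 at 6.6 s.
So from 0 the first move is to 1.

1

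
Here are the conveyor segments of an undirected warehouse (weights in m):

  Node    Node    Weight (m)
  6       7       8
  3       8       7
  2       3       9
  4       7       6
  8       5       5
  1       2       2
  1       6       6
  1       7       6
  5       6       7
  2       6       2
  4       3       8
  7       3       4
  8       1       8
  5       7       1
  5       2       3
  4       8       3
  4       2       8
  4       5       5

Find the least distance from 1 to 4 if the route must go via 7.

Shortest 1→7: 1–7 = 6
Shortest 7→4: 7–4 = 6
Total via 7: 6 + 6 = 12 m.

12 m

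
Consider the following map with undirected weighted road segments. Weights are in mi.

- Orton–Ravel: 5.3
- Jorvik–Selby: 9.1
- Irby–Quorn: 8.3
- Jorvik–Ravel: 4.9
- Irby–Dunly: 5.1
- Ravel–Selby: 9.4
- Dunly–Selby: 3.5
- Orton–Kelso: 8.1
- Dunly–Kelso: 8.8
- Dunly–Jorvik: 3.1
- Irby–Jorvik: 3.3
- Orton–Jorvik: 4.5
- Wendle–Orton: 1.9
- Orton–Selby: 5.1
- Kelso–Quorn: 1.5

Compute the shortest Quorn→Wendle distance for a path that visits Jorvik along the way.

Best Quorn to Jorvik: Quorn → Irby → Jorvik costing 11.6
Best Jorvik to Wendle: Jorvik → Orton → Wendle costing 6.4
Total via Jorvik: 11.6 + 6.4 = 18 mi.

18 mi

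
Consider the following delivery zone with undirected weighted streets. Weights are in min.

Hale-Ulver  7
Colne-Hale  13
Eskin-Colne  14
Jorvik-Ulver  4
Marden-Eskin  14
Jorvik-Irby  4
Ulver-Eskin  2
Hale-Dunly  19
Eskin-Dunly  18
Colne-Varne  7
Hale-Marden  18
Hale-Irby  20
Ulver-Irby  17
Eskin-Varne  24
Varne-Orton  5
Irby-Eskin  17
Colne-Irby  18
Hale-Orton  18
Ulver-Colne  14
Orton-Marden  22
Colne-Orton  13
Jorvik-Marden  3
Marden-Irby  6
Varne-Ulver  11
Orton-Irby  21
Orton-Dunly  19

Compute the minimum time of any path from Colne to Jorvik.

Settle nodes by increasing distance from Colne:
Colne: 0
Varne: 7  (via Colne)
Orton: 12  (via Varne)
Hale: 13  (via Colne)
Eskin: 14  (via Colne)
Ulver: 14  (via Colne)
Irby: 18  (via Colne)
Jorvik: 18  (via Ulver)
Shortest route: Colne–Ulver–Jorvik = 18 min.

18 min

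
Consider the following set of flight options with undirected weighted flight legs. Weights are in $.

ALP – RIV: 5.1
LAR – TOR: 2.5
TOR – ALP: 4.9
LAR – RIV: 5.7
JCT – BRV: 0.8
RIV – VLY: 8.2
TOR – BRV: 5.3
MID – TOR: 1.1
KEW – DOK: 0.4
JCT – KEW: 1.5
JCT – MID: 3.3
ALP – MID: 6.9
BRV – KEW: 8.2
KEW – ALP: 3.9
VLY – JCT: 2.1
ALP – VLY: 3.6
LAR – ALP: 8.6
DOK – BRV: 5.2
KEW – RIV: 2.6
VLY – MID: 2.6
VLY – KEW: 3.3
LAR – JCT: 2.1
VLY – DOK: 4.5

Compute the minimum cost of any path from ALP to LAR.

Shortest distances from ALP:
ALP: 0
VLY: 3.6  (via ALP)
KEW: 3.9  (via ALP)
DOK: 4.3  (via KEW)
TOR: 4.9  (via ALP)
RIV: 5.1  (via ALP)
JCT: 5.4  (via KEW)
MID: 6  (via TOR)
BRV: 6.2  (via JCT)
LAR: 7.4  (via TOR)
Shortest route: ALP → TOR → LAR = $7.4.

$7.4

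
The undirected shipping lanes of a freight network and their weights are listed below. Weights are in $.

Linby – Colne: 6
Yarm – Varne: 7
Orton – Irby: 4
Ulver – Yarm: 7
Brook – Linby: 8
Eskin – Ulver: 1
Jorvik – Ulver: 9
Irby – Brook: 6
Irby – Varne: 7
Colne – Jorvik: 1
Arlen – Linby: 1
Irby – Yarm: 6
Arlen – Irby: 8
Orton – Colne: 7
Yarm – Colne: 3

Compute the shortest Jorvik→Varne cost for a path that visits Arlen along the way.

Best Jorvik to Arlen: Jorvik → Colne → Linby → Arlen costing 8
Best Arlen to Varne: Arlen → Irby → Varne costing 15
Total via Arlen: 8 + 15 = $23.

$23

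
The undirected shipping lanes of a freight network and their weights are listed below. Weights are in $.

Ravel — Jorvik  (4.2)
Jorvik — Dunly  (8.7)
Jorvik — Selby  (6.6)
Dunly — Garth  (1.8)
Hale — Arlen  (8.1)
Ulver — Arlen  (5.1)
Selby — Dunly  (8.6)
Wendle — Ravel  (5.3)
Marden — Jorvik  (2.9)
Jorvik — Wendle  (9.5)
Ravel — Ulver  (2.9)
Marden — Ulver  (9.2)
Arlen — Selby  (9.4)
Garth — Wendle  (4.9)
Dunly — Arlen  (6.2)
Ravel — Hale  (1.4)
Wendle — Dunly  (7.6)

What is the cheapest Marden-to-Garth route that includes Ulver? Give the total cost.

Shortest Marden→Ulver: Marden → Ulver = 9.2
Best Ulver to Garth: Ulver → Ravel → Wendle → Garth costing 13.1
Total via Ulver: 9.2 + 13.1 = $22.3.

$22.3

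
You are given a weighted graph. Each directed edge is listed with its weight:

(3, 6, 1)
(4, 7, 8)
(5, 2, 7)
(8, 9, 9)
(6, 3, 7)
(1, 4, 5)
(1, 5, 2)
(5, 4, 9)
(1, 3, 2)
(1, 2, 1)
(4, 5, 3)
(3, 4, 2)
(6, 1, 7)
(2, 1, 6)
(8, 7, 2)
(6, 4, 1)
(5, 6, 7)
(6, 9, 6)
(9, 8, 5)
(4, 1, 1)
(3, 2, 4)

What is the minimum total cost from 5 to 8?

18

Compare a few routes:
5 → 4 → 1 → 3 → 6 → 9 → 8: 9+1+2+1+6+5 = 24
5 → 6 → 9 → 8: 7+6+5 = 18
The minimum is 18 via 5 → 6 → 9 → 8.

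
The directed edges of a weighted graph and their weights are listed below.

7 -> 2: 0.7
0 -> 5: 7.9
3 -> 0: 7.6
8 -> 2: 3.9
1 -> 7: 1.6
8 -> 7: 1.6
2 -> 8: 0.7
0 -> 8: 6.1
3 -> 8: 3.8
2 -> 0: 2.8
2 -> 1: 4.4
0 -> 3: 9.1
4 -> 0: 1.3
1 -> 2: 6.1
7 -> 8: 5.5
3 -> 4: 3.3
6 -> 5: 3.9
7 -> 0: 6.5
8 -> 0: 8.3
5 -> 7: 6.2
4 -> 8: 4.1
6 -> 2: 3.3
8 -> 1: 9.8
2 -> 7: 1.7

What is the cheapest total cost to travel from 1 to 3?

14.2

Enumerating some paths:
1 - 7 - 2 - 8 - 0 - 3: 1.6+0.7+0.7+8.3+9.1 = 20.4
1 - 2 - 0 - 3: 6.1+2.8+9.1 = 18
1 - 7 - 2 - 0 - 3: 1.6+0.7+2.8+9.1 = 14.2
1 - 7 - 0 - 3: 1.6+6.5+9.1 = 17.2
Cheapest is 1 - 7 - 2 - 0 - 3 at 14.2.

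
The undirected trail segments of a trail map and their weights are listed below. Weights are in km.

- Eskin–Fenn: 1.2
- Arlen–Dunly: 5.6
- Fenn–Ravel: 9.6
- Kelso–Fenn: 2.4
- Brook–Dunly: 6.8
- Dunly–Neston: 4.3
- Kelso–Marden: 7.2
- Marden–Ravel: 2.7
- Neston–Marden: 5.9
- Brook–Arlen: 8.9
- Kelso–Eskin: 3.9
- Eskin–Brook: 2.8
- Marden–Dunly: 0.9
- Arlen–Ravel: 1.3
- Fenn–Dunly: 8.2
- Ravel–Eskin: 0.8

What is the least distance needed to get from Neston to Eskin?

Candidate routes:
Neston–Marden–Ravel–Eskin: 5.9+2.7+0.8 = 9.4
Neston–Dunly–Arlen–Ravel–Eskin: 4.3+5.6+1.3+0.8 = 12
Neston–Dunly–Marden–Ravel–Eskin: 4.3+0.9+2.7+0.8 = 8.7
The minimum is 8.7 km via Neston–Dunly–Marden–Ravel–Eskin.

8.7 km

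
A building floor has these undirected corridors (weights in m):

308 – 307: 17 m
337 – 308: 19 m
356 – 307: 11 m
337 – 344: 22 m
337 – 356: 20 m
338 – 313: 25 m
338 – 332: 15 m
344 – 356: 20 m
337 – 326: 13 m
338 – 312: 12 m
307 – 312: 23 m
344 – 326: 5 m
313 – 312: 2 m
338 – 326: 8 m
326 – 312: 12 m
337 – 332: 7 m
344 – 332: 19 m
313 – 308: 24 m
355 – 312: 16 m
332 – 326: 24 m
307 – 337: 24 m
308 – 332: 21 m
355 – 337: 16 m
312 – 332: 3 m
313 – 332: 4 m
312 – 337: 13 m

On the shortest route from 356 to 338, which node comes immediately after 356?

344

Enumerating some paths:
356–337–326–338: 20+13+8 = 41
356–344–326–338: 20+5+8 = 33
356–337–332–338: 20+7+15 = 42
356–337–332–312–338: 20+7+3+12 = 42
The minimum is 33 m via 356–344–326–338.
So from 356 the first move is to 344.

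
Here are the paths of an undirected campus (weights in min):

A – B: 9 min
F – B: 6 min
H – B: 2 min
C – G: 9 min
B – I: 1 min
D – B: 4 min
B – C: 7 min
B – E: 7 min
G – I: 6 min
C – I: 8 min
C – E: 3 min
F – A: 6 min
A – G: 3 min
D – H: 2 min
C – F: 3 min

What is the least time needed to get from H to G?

Shortest distances from H:
H: 0
B: 2  (via H)
D: 2  (via H)
I: 3  (via B)
F: 8  (via B)
C: 9  (via B)
E: 9  (via B)
G: 9  (via I)
Shortest route: H–B–I–G = 9 min.

9 min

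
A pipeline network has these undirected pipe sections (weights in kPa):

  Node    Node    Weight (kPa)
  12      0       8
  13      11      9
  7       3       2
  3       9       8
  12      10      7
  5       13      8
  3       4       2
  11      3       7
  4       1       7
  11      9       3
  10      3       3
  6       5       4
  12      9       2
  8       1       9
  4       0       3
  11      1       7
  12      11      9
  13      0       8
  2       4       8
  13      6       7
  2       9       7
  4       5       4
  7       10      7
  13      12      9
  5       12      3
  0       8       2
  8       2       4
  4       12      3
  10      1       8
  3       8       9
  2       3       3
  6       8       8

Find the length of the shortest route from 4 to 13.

11 kPa

Compare a few routes:
4 - 12 - 13: 3+9 = 12
4 - 0 - 13: 3+8 = 11
4 - 5 - 13: 4+8 = 12
Cheapest is 4 - 0 - 13 at 11 kPa.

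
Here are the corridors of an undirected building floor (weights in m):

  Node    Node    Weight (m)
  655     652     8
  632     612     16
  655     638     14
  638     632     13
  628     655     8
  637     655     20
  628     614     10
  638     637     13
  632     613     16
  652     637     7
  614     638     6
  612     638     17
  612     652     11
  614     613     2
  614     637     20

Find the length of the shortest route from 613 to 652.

Enumerating some paths:
613 - 614 - 628 - 655 - 652: 2+10+8+8 = 28
613 - 614 - 637 - 652: 2+20+7 = 29
The minimum is 28 m via 613 - 614 - 628 - 655 - 652.

28 m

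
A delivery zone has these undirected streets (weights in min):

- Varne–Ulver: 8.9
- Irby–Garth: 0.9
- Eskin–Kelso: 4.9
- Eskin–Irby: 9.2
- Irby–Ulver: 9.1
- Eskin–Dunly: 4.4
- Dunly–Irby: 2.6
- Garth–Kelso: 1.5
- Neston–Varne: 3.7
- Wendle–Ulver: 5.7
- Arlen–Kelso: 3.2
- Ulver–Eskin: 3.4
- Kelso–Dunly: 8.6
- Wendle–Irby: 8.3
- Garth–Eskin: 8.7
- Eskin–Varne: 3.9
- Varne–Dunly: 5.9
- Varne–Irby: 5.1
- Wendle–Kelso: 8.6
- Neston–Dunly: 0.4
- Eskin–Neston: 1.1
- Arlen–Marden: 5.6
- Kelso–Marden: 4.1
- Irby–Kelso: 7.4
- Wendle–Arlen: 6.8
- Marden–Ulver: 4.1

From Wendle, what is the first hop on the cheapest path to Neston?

Compare a few routes:
Wendle - Ulver - Eskin - Neston: 5.7+3.4+1.1 = 10.2
Wendle - Kelso - Garth - Irby - Dunly - Neston: 8.6+1.5+0.9+2.6+0.4 = 14
Wendle - Irby - Dunly - Neston: 8.3+2.6+0.4 = 11.3
Wendle - Ulver - Eskin - Dunly - Neston: 5.7+3.4+4.4+0.4 = 13.9
The minimum is 10.2 min via Wendle - Ulver - Eskin - Neston.
So from Wendle the first move is to Ulver.

Ulver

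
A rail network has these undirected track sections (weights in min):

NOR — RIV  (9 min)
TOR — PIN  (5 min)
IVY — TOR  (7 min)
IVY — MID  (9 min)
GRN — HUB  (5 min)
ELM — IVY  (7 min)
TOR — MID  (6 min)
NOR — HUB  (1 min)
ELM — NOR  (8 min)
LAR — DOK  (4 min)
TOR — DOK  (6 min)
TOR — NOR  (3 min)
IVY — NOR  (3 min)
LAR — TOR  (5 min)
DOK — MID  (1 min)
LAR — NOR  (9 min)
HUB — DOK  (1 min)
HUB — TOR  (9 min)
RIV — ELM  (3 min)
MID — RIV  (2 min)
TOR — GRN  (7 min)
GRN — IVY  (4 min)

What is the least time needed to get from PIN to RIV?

Running Dijkstra from PIN:
PIN: 0
TOR: 5  (via PIN)
NOR: 8  (via TOR)
HUB: 9  (via NOR)
DOK: 10  (via HUB)
LAR: 10  (via TOR)
MID: 11  (via TOR)
IVY: 11  (via NOR)
GRN: 12  (via TOR)
RIV: 13  (via MID)
Shortest route: PIN → TOR → MID → RIV = 13 min.

13 min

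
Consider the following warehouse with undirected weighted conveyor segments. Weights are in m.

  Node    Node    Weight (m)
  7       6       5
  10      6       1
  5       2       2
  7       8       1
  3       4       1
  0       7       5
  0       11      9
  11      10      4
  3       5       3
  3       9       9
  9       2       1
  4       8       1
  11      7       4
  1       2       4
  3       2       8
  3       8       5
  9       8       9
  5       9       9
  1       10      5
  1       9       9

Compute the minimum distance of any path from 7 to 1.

Settle nodes by increasing distance from 7:
7: 0
8: 1  (via 7)
4: 2  (via 8)
3: 3  (via 4)
11: 4  (via 7)
0: 5  (via 7)
6: 5  (via 7)
5: 6  (via 3)
10: 6  (via 6)
2: 8  (via 5)
9: 9  (via 2)
1: 11  (via 10)
Shortest route: 7 → 6 → 10 → 1 = 11 m.

11 m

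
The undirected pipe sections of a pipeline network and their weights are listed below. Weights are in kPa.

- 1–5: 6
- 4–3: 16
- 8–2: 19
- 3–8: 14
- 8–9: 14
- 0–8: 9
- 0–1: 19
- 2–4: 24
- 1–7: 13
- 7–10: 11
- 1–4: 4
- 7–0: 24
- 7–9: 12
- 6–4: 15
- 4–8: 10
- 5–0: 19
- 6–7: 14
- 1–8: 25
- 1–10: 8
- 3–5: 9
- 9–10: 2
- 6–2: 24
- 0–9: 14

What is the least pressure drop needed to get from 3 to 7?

Candidate routes:
3 - 5 - 1 - 7: 9+6+13 = 28
3 - 4 - 1 - 7: 16+4+13 = 33
Cheapest is 3 - 5 - 1 - 7 at 28 kPa.

28 kPa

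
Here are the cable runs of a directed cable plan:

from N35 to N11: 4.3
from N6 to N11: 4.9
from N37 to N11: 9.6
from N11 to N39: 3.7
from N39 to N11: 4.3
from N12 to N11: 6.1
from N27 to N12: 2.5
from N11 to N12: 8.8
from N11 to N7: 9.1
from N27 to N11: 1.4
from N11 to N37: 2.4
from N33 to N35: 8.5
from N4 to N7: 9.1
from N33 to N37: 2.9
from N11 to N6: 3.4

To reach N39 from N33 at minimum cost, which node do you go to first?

Compare a few routes:
N33 → N37 → N11 → N39: 2.9+9.6+3.7 = 16.2
N33 → N35 → N11 → N39: 8.5+4.3+3.7 = 16.5
Cheapest is N33 → N37 → N11 → N39 at 16.2.
So from N33 the first move is to N37.

N37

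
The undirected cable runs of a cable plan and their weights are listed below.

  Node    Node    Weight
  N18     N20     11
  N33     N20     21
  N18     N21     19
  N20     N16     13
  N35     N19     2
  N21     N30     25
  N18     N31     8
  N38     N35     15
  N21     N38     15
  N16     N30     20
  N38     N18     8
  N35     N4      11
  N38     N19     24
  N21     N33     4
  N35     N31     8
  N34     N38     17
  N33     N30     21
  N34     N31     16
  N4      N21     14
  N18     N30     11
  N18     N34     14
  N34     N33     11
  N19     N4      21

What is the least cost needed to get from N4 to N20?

38

Candidate routes:
N4–N21–N18–N20: 14+19+11 = 44
N4–N35–N31–N18–N20: 11+8+8+11 = 38
N4–N21–N33–N20: 14+4+21 = 39
Cheapest is N4–N35–N31–N18–N20 at 38.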